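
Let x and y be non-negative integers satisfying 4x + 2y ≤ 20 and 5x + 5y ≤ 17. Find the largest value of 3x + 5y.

(x,y)=(0,3) is feasible, giving 15.
(x,y)=(1,2) is feasible, giving 13.
(x,y)=(0,2) is feasible, giving 10.
Maximum is 15 at (x,y)=(0,3).

15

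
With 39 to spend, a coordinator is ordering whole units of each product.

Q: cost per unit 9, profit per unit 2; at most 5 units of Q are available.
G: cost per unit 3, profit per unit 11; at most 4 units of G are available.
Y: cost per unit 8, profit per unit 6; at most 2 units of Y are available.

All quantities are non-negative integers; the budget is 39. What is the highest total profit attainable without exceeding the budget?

This is a bounded integer knapsack.
Take 1×Q, 4×G, and 2×Y: cost 37 ≤ 39, profit 1·2 + 4·11 + 2·6 = 58.
G has the best ratio (11/3) and is taken to its limit of 4; remaining capacity is filled optimally with the others.

58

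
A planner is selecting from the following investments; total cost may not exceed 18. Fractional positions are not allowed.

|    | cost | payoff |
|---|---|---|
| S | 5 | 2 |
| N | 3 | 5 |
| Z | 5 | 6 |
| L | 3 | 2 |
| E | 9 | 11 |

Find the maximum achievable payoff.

Allowing fractional choices, the relaxed optimum would be about 22.7, but investments are indivisible.
N + Z + E: cost 3 + 5 + 9 = 17 ≤ 18, payoff 5 + 6 + 11 = 22.
N + L + E: cost 3 + 3 + 9 = 15 ≤ 18, payoff 5 + 2 + 11 = 18.
Z + L + E: cost 5 + 3 + 9 = 17 ≤ 18, payoff 6 + 2 + 11 = 19.
Best is N, Z, and E with total payoff 22.

22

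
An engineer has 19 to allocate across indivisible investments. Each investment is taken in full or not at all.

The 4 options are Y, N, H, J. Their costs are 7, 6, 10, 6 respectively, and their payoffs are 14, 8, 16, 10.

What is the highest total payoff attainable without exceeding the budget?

32

Treat it as a binary knapsack problem.
Allowing fractional choices, the relaxed optimum would be about 33.6, but investments are indivisible.
Y + N + J: cost 7 + 6 + 6 = 19 ≤ 19, payoff 14 + 8 + 10 = 32.
Y + H: cost 7 + 10 = 17 ≤ 19, payoff 14 + 16 = 30.
Best is Y, N, and J with total payoff 32.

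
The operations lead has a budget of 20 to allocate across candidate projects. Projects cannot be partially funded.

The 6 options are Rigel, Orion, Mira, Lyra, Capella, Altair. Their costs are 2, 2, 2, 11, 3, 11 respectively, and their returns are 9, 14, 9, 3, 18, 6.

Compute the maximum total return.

Take Rigel, Orion, Mira, Capella, and Altair: cost 2 + 2 + 2 + 3 + 11 = 20 ≤ 20, return 9 + 14 + 9 + 18 + 6 = 56.
No other feasible combination does better.

56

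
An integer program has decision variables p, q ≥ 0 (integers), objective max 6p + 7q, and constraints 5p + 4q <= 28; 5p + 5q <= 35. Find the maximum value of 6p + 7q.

(p,q)=(0,7): 5·0+4·7=28≤28, 5·0+5·7=35≤35, objective 49.
(p,q)=(0,6): 5·0+4·6=24≤28, 5·0+5·6=30≤35, objective 42.
No feasible integer point exceeds 49.

49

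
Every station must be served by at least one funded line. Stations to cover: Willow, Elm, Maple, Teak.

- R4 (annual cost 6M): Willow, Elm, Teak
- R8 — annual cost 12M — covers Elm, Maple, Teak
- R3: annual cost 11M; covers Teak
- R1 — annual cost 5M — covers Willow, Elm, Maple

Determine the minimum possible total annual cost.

Choose R4 and R1: together they cover Willow, Elm, Maple, Teak — every station.
Total annual cost: 6 + 5 = 11.
No cover costs less than 11.

11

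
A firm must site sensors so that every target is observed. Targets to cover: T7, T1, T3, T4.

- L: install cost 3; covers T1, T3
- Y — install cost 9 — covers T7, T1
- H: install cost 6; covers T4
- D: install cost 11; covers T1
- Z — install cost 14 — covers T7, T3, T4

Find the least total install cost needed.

The greedy cost-per-new-target heuristic would pick L, H, and Y for 18, but a cheaper cover exists.
Choose L and Z: together they cover T7, T1, T3, T4 — every target.
Total install cost: 3 + 14 = 17.
No cover costs less than 17.

17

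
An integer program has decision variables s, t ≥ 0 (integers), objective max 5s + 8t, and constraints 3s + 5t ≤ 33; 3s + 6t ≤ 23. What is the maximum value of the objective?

Relaxing integrality, the LP optimum is 38.33 at (s,t) = (7.67, 0), which is not an integer point.
(s,t)=(7,0): 3·7+5·0=21≤33, 3·7+6·0=21≤23, objective 35.
(s,t)=(6,0): 3·6+5·0=18≤33, 3·6+6·0=18≤23, objective 30.
The best lattice point is (7,0), giving 35.

35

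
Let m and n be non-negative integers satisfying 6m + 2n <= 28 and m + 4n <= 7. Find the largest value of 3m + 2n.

The continuous relaxation peaks at (4.45, 0.636) with value 14.64; rounding to a feasible lattice point costs some objective.
(m,n)=(4,0): 6·4+2·0=24≤28, 1·4+4·0=4≤7, objective 12.
(m,n)=(3,1): 6·3+2·1=20≤28, 1·3+4·1=7≤7, objective 11.
(m,n)=(3,0): 6·3+2·0=18≤28, 1·3+4·0=3≤7, objective 9.
No feasible integer point exceeds 12.

12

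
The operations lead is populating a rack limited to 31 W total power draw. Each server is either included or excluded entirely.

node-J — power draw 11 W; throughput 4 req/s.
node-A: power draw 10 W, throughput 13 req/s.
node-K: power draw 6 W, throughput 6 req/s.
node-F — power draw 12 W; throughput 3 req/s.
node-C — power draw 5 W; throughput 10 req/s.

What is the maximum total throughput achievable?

Treat it as a binary knapsack problem.
Take node-A, node-K, and node-C: power draw 10 + 6 + 5 = 21 ≤ 31, throughput 13 + 6 + 10 = 29.
No other feasible combination does better.

29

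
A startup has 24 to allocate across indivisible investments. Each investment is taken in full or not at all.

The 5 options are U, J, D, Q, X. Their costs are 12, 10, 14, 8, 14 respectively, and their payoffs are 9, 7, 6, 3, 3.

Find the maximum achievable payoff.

16

Allowing fractional choices, the relaxed optimum would be about 16.9, but investments are indivisible.
J + D: cost 10 + 14 = 24 ≤ 24, payoff 7 + 6 = 13.
U + J: cost 12 + 10 = 22 ≤ 24, payoff 9 + 7 = 16.
Best is U and J with total payoff 16.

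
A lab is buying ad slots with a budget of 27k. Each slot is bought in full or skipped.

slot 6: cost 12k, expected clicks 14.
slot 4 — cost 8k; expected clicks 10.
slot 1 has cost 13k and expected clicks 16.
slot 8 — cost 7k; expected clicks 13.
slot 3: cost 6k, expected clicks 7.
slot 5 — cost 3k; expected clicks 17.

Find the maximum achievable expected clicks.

47

Take slot 4, slot 8, slot 3, and slot 5: cost 8 + 7 + 6 + 3 = 24 ≤ 27, expected clicks 10 + 13 + 7 + 17 = 47.
No other feasible combination does better.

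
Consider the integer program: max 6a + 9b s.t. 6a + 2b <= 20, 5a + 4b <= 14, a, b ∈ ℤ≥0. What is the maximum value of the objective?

27

Relaxing integrality, the LP optimum is 31.50 at (a,b) = (0, 3.5), which is not an integer point.
(a,b)=(0,3): 6·0+2·3=6≤20, 5·0+4·3=12≤14, objective 27.
(a,b)=(1,2): 6·1+2·2=10≤20, 5·1+4·2=13≤14, objective 24.
(a,b)=(0,2): 6·0+2·2=4≤20, 5·0+4·2=8≤14, objective 18.
Maximum is 27 at (a,b)=(0,3).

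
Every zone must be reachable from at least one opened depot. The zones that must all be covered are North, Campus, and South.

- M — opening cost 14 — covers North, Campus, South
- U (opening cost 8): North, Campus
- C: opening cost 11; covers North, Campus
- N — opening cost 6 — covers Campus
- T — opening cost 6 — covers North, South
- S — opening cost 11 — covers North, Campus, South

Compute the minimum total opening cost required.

11

The greedy cost-per-new-zone heuristic would pick T and N for 12, but a cheaper cover exists.
S alone covers North, Campus, South — every zone.
Total opening cost: 11.
No cover costs less than 11.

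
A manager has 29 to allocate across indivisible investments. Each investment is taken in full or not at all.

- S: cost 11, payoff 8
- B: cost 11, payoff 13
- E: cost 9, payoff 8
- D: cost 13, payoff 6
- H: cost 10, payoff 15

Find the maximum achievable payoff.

28

Allowing fractional choices, the relaxed optimum would be about 35.1, but investments are indivisible.
S + H: cost 11 + 10 = 21 ≤ 29, payoff 8 + 15 = 23.
E + H: cost 9 + 10 = 19 ≤ 29, payoff 8 + 15 = 23.
B + H: cost 11 + 10 = 21 ≤ 29, payoff 13 + 15 = 28.
Best is B and H with total payoff 28.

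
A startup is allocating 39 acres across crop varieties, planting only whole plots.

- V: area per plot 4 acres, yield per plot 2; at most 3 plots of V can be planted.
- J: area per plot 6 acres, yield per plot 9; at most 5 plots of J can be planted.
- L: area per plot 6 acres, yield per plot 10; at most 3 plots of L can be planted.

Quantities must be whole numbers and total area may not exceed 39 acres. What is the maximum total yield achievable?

57

Take 3×J and 3×L: area 36 ≤ 39, yield 3·9 + 3·10 = 57.
L has the best ratio (10/6) and is taken to its limit of 3; remaining capacity is filled optimally with the others.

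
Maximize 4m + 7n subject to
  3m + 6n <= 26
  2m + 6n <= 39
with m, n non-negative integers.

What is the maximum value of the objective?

32

(m,n)=(8,0): 3·8+6·0=24≤26, 2·8+6·0=16≤39, objective 32.
(m,n)=(7,0): 3·7+6·0=21≤26, 2·7+6·0=14≤39, objective 28.
No feasible integer point exceeds 32.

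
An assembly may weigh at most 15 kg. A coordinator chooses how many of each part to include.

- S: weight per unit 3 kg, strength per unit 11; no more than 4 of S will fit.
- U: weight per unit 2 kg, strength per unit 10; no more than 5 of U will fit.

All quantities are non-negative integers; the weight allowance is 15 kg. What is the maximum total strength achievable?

This is a bounded integer knapsack.
3×S and 3×U: weight 15 ≤ 15, strength 3·11 + 3·10 = 63.
2×S and 4×U: weight 14 ≤ 15, strength 2·11 + 4·10 = 62.
Best is 63.

63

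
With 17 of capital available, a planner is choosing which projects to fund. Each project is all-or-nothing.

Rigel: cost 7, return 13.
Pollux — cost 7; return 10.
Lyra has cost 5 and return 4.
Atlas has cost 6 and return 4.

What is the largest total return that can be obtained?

23

Take Rigel and Pollux: cost 7 + 7 = 14 ≤ 17, return 13 + 10 = 23.
No other feasible combination does better.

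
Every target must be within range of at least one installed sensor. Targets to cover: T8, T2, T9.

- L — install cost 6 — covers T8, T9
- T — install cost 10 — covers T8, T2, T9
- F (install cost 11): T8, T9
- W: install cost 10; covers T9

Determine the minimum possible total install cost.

10

This is a weighted set-cover instance.
The greedy cost-per-new-target heuristic would pick L and T for 16, but a cheaper cover exists.
T alone covers T8, T2, T9 — every target.
Total install cost: 10.
No cover costs less than 10.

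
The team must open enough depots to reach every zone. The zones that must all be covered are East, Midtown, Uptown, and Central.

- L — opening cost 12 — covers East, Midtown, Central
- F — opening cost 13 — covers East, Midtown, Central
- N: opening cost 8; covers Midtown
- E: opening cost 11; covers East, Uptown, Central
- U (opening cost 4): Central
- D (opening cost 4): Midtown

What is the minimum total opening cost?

15

This is an integer covering problem.
Choose E and D: together they cover East, Midtown, Uptown, Central — every zone.
Total opening cost: 11 + 4 = 15.
No cover costs less than 15.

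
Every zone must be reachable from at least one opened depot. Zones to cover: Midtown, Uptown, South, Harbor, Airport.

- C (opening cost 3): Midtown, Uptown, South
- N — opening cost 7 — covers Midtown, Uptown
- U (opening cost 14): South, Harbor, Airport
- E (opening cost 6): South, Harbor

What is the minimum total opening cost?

17

The greedy cost-per-new-zone heuristic would pick C, E, and U for 23, but a cheaper cover exists.
Choose C and U: together they cover Midtown, Uptown, South, Harbor, Airport — every zone.
Total opening cost: 3 + 14 = 17.
No cover costs less than 17.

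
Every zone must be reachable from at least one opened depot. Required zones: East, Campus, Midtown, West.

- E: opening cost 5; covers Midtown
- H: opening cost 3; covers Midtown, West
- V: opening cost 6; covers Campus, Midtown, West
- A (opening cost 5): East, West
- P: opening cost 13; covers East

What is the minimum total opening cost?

11

The greedy cost-per-new-zone heuristic would pick H, A, and V for 14, but a cheaper cover exists.
Choose V and A: together they cover East, Campus, Midtown, West — every zone.
Total opening cost: 6 + 5 = 11.
No cover costs less than 11.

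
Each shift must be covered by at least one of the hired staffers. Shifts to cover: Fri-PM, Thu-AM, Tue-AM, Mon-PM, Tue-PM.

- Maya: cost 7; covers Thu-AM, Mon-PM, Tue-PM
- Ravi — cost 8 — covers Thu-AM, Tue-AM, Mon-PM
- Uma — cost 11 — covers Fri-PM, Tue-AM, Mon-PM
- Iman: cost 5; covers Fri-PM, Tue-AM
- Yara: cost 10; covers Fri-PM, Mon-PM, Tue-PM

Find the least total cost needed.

12

Choose Maya and Iman: together they cover Fri-PM, Thu-AM, Tue-AM, Mon-PM, Tue-PM — every shift.
Total cost: 7 + 5 = 12.
No cover costs less than 12.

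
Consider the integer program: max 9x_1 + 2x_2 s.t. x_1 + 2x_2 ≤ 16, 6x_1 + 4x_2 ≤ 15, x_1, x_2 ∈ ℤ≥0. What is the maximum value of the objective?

The continuous relaxation peaks at (2.5, 0) with value 22.50; rounding to a feasible lattice point costs some objective.
(x_1,x_2)=(2,0): 1·2+2·0=2≤16, 6·2+4·0=12≤15, objective 18.
(x_1,x_2)=(1,1): 1·1+2·1=3≤16, 6·1+4·1=10≤15, objective 11.
(x_1,x_2)=(1,0): 1·1+2·0=1≤16, 6·1+4·0=6≤15, objective 9.
The best lattice point is (2,0), giving 18.

18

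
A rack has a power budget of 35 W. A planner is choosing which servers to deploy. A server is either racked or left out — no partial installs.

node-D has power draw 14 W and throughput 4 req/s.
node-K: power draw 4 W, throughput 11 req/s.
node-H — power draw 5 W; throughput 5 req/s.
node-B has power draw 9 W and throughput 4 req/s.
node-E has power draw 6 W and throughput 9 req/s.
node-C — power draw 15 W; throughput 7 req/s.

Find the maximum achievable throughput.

32

node-K + node-H + node-B + node-E: power draw 4 + 5 + 9 + 6 = 24 ≤ 35, throughput 11 + 5 + 4 + 9 = 29.
node-K + node-B + node-E + node-C: power draw 4 + 9 + 6 + 15 = 34 ≤ 35, throughput 11 + 4 + 9 + 7 = 31.
node-K + node-H + node-E + node-C: power draw 4 + 5 + 6 + 15 = 30 ≤ 35, throughput 11 + 5 + 9 + 7 = 32.
Best is node-K, node-H, node-E, and node-C with total throughput 32.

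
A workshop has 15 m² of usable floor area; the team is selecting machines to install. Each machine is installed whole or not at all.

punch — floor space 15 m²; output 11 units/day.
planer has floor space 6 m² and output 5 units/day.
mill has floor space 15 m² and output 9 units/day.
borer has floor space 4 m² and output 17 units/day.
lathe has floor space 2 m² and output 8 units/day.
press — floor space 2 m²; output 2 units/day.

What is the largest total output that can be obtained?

This is an integer program with binary decision variables.
Take planer, borer, lathe, and press: floor space 6 + 4 + 2 + 2 = 14 ≤ 15, output 5 + 17 + 8 + 2 = 32.
No other feasible combination does better.

32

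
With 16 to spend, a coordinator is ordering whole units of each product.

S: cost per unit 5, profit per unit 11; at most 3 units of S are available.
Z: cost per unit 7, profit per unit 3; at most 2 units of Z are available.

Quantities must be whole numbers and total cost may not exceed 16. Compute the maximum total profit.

33

This is a bounded integer knapsack.
S has the best ratio (11/5); taking only S gives at most 3×11 = 33 (stopped by the cost limit).
Optimal: 3×S: cost 15 ≤ 16, profit 3·11 = 33.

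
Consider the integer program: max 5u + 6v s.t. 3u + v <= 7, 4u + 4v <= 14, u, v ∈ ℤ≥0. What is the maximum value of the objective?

18

Relaxing integrality, the LP optimum is 21.00 at (u,v) = (0, 3.5), which is not an integer point.
(u,v)=(0,3): 3·0+1·3=3≤7, 4·0+4·3=12≤14, objective 18.
(u,v)=(1,2): 3·1+1·2=5≤7, 4·1+4·2=12≤14, objective 17.
No feasible integer point exceeds 18.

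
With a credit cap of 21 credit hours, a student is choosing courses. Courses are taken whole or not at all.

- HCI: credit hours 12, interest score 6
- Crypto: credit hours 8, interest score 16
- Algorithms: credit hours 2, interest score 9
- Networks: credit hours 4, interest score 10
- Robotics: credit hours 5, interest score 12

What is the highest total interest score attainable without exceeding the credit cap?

Allowing fractional choices, the relaxed optimum would be about 48.0, but courses are indivisible.
Crypto + Algorithms + Robotics: credit hours 8 + 2 + 5 = 15 ≤ 21, interest score 16 + 9 + 12 = 37.
Crypto + Networks + Robotics: credit hours 8 + 4 + 5 = 17 ≤ 21, interest score 16 + 10 + 12 = 38.
Crypto + Algorithms + Networks + Robotics: credit hours 8 + 2 + 4 + 5 = 19 ≤ 21, interest score 16 + 9 + 10 + 12 = 47.
Best is Crypto, Algorithms, Networks, and Robotics with total interest score 47.

47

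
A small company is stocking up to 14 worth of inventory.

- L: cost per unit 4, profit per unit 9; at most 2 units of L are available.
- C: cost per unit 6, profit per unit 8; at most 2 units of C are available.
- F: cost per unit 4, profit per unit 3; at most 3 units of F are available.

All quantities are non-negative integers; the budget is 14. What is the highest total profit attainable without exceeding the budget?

Take 2×L and 1×C: cost 14 ≤ 14, profit 2·9 + 1·8 = 26.
L has the best ratio (9/4) and is taken to its limit of 2; remaining capacity is filled optimally with the others.

26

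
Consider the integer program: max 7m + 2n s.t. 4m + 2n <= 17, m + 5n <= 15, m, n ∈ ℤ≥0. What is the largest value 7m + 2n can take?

Relaxing integrality, the LP optimum is 29.75 at (m,n) = (4.25, 0), which is not an integer point.
(m,n)=(4,0) is feasible, giving 28.
(m,n)=(3,1) is feasible, giving 23.
(m,n)=(3,0) is feasible, giving 21.
Maximum is 28 at (m,n)=(4,0).

28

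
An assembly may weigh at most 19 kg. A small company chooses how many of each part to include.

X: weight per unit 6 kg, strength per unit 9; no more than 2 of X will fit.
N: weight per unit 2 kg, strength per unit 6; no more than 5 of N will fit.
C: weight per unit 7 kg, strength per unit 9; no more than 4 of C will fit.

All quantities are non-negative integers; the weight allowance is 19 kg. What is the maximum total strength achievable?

5×N and 1×C: weight 17 ≤ 19, strength 5·6 + 1·9 = 39.
1×X and 5×N: weight 16 ≤ 19, strength 1·9 + 5·6 = 39.
Best is 39.

39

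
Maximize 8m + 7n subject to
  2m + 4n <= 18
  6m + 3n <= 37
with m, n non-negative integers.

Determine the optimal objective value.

Relaxing integrality, the LP optimum is 55.00 at (m,n) = (5.22, 1.89), which is not an integer point.
(m,n)=(5,2): 2·5+4·2=18≤18, 6·5+3·2=36≤37, objective 54.
(m,n)=(6,0): 2·6+4·0=12≤18, 6·6+3·0=36≤37, objective 48.
(m,n)=(5,1): 2·5+4·1=14≤18, 6·5+3·1=33≤37, objective 47.
The best lattice point is (5,2), giving 54.

54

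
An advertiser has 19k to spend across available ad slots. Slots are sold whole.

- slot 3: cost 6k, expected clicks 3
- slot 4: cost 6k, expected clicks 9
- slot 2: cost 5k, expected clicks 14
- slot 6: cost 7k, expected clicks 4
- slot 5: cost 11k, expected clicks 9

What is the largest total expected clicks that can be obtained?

27

Take slot 4, slot 2, and slot 6: cost 6 + 5 + 7 = 18 ≤ 19, expected clicks 9 + 14 + 4 = 27.
No other feasible combination does better.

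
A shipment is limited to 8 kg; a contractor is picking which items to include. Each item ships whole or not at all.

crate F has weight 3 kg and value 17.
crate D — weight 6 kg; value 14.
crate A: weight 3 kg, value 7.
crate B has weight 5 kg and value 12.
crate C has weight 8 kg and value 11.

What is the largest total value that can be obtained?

crate F + crate A: weight 3 + 3 = 6 ≤ 8, value 17 + 7 = 24.
crate F + crate B: weight 3 + 5 = 8 ≤ 8, value 17 + 12 = 29.
Best is crate F and crate B with total value 29.

29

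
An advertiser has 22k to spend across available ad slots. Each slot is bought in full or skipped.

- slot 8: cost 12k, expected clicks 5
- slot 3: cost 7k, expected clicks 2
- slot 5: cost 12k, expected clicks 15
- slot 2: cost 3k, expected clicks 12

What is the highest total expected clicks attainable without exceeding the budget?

29

Allowing fractional choices, the relaxed optimum would be about 29.9, but ad slots are indivisible.
slot 8 + slot 3 + slot 2: cost 12 + 7 + 3 = 22 ≤ 22, expected clicks 5 + 2 + 12 = 19.
slot 5 + slot 2: cost 12 + 3 = 15 ≤ 22, expected clicks 15 + 12 = 27.
slot 3 + slot 5 + slot 2: cost 7 + 12 + 3 = 22 ≤ 22, expected clicks 2 + 15 + 12 = 29.
Best is slot 3, slot 5, and slot 2 with total expected clicks 29.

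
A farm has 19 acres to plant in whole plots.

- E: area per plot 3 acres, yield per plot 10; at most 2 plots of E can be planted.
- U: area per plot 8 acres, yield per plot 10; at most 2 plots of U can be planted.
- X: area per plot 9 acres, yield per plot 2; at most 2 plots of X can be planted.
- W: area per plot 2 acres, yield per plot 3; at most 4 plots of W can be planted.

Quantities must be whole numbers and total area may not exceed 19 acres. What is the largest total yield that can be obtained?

2×E, 1×U, and 1×W: area 16 ≤ 19, yield 2·10 + 1·10 + 1·3 = 33.
2×E, 1×U, and 2×W: area 18 ≤ 19, yield 2·10 + 1·10 + 2·3 = 36.
Best is 36.

36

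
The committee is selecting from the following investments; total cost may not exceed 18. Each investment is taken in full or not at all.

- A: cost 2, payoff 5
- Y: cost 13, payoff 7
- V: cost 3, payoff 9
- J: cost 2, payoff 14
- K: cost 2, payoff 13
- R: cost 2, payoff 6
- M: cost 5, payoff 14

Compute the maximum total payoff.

61

Allowing fractional choices, the relaxed optimum would be about 62.1, but investments are indivisible.
A + V + J + K + R + M: cost 2 + 3 + 2 + 2 + 2 + 5 = 16 ≤ 18, payoff 5 + 9 + 14 + 13 + 6 + 14 = 61.
A + V + J + K + M: cost 2 + 3 + 2 + 2 + 5 = 14 ≤ 18, payoff 5 + 9 + 14 + 13 + 14 = 55.
V + J + K + R + M: cost 3 + 2 + 2 + 2 + 5 = 14 ≤ 18, payoff 9 + 14 + 13 + 6 + 14 = 56.
Best is A, V, J, K, R, and M with total payoff 61.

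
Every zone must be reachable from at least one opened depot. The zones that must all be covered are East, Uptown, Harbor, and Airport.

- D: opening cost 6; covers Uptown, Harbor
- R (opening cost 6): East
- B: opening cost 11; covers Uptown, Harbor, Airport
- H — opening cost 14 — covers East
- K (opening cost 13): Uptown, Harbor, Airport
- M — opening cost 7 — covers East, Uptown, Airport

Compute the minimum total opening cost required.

Choose D and M: together they cover East, Uptown, Harbor, Airport — every zone.
Total opening cost: 6 + 7 = 13.
No cover costs less than 13.

13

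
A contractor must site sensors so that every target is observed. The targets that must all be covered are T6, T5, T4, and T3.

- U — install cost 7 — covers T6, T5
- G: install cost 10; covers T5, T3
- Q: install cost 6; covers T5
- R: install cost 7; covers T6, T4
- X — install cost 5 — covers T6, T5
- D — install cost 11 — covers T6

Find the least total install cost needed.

The greedy cost-per-new-target heuristic would pick X, R, and G for 22, but a cheaper cover exists.
Choose G and R: together they cover T6, T5, T4, T3 — every target.
Total install cost: 10 + 7 = 17.
No cover costs less than 17.

17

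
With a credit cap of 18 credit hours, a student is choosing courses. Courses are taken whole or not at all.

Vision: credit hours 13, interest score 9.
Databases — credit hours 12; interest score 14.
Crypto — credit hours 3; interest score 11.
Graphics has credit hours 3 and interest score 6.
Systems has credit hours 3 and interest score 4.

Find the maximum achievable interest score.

31

Take Databases, Crypto, and Graphics: credit hours 12 + 3 + 3 = 18 ≤ 18, interest score 14 + 11 + 6 = 31.
No other feasible combination does better.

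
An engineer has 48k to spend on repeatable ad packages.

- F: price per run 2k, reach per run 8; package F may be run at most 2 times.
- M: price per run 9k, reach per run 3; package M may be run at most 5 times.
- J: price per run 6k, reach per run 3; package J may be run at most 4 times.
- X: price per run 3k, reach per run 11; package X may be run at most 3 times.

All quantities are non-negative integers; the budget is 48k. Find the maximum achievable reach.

F has the best ratio (8/2); taking only F gives at most 2×8 = 16 (stopped by the supply cap of 2).
Mixing does better — 2×F, 1×M, 4×J, and 3×X: price 46 ≤ 48, reach 2·8 + 1·3 + 4·3 + 3·11 = 64.

64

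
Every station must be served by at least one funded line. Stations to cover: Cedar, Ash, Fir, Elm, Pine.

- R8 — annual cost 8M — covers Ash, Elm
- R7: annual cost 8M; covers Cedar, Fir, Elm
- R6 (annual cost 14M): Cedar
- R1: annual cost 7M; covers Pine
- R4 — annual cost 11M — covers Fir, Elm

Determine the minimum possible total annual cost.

Choose R8, R7, and R1: together they cover Cedar, Ash, Fir, Elm, Pine — every station.
Total annual cost: 8 + 8 + 7 = 23.
No cover costs less than 23.

23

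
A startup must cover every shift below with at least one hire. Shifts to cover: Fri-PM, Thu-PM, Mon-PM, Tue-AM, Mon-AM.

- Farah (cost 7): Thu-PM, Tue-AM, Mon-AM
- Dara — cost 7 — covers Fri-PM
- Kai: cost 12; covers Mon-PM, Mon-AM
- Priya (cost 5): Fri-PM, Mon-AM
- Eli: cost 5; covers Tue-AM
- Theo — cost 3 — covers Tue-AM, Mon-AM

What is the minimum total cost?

24

This is an integer covering problem.
The greedy cost-per-new-shift heuristic would pick Theo, Priya, Farah, and Kai for 27, but a cheaper cover exists.
Choose Farah, Kai, and Priya: together they cover Fri-PM, Thu-PM, Mon-PM, Tue-AM, Mon-AM — every shift.
Total cost: 7 + 12 + 5 = 24.
No cover costs less than 24.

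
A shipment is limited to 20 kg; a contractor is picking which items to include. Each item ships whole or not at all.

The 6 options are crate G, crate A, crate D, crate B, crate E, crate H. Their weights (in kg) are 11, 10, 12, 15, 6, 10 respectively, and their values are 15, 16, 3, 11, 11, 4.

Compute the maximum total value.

27

Take crate A and crate E: weight 10 + 6 = 16 ≤ 20, value 16 + 11 = 27.
No other feasible combination does better.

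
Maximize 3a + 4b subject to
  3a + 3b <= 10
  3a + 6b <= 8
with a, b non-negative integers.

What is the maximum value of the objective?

6

Relaxing integrality, the LP optimum is 8.00 at (a,b) = (2.67, 0), which is not an integer point.
(a,b)=(2,0): 3·2+3·0=6≤10, 3·2+6·0=6≤8, objective 6.
(a,b)=(1,0): 3·1+3·0=3≤10, 3·1+6·0=3≤8, objective 3.
The best lattice point is (2,0), giving 6.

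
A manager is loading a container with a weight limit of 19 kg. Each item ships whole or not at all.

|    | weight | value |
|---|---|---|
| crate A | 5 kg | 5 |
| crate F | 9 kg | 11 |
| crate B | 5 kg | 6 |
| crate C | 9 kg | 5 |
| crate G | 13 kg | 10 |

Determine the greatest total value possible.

crate F + crate B: weight 9 + 5 = 14 ≤ 19, value 11 + 6 = 17.
crate A + crate F + crate B: weight 5 + 9 + 5 = 19 ≤ 19, value 5 + 11 + 6 = 22.
Best is crate A, crate F, and crate B with total value 22.

22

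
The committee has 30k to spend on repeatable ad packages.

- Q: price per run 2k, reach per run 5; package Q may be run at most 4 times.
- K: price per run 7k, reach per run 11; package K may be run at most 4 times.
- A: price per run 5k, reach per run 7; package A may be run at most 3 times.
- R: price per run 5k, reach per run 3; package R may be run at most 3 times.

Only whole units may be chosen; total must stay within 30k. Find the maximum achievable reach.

Take 4×Q and 3×K: price 29 ≤ 30, reach 4·5 + 3·11 = 53.
Q has the best ratio (5/2) and is taken to its limit of 4; remaining capacity is filled optimally with the others.

53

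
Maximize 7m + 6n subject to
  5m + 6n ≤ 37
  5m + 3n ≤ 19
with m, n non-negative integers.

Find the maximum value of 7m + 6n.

36

The continuous relaxation peaks at (0.2, 6) with value 37.40; rounding to a feasible lattice point costs some objective.
(m,n)=(0,6): 5·0+6·6=36≤37, 5·0+3·6=18≤19, objective 36.
(m,n)=(0,5): 5·0+6·5=30≤37, 5·0+3·5=15≤19, objective 30.
Maximum is 36 at (m,n)=(0,6).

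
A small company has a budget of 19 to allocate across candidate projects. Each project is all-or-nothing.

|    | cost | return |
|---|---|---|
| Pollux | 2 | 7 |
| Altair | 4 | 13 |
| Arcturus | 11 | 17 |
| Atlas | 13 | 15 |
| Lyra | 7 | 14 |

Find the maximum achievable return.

Pollux + Altair + Arcturus: cost 2 + 4 + 11 = 17 ≤ 19, return 7 + 13 + 17 = 37.
Pollux + Altair + Atlas: cost 2 + 4 + 13 = 19 ≤ 19, return 7 + 13 + 15 = 35.
Pollux + Altair + Lyra: cost 2 + 4 + 7 = 13 ≤ 19, return 7 + 13 + 14 = 34.
Best is Pollux, Altair, and Arcturus with total return 37.

37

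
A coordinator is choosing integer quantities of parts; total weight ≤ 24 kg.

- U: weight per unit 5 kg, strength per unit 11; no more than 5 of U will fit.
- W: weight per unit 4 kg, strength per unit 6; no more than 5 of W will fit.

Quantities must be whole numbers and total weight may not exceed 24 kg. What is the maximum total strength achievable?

This is a bounded integer knapsack.
U has the best ratio (11/5); taking only U gives at most 4×11 = 44 (stopped by the weight limit).
Mixing does better — 4×U and 1×W: weight 24 ≤ 24, strength 4·11 + 1·6 = 50.

50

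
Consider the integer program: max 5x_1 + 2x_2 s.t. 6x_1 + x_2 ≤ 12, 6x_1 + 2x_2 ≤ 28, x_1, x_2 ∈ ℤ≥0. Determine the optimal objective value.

24

(x_1,x_2)=(0,12): 6·0+1·12=12≤12, 6·0+2·12=24≤28, objective 24.
(x_1,x_2)=(0,11): 6·0+1·11=11≤12, 6·0+2·11=22≤28, objective 22.
Maximum is 24 at (x_1,x_2)=(0,12).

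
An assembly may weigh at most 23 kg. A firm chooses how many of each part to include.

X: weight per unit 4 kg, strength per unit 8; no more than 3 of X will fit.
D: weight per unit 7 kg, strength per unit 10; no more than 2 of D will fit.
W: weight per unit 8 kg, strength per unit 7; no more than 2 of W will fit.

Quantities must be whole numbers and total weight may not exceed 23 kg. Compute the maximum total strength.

36

This is a bounded integer knapsack.
3×X and 1×D: weight 19 ≤ 23, strength 3·8 + 1·10 = 34.
2×X and 2×D: weight 22 ≤ 23, strength 2·8 + 2·10 = 36.
Best is 36.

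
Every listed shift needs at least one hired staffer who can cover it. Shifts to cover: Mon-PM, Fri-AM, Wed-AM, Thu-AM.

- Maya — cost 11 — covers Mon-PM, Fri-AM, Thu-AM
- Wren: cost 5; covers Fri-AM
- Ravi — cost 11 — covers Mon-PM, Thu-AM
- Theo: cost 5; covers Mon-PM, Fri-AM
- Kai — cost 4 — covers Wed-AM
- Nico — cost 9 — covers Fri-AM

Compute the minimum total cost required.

15

Choose Maya and Kai: together they cover Mon-PM, Fri-AM, Wed-AM, Thu-AM — every shift.
Total cost: 11 + 4 = 15.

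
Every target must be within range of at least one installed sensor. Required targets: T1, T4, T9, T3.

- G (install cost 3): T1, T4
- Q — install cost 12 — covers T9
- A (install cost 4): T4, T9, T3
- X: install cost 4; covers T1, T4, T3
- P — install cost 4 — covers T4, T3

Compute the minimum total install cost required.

7

Choose G and A: together they cover T1, T4, T9, T3 — every target.
Total install cost: 3 + 4 = 7.
No cover costs less than 7.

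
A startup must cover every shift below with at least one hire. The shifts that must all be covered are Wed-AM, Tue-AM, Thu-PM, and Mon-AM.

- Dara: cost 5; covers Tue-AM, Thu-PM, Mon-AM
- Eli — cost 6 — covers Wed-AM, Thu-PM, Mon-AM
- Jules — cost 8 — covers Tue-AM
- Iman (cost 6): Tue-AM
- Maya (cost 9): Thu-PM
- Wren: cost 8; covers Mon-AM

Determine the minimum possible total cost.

Choose Dara and Eli: together they cover Wed-AM, Tue-AM, Thu-PM, Mon-AM — every shift.
Total cost: 5 + 6 = 11.
No cover costs less than 11.

11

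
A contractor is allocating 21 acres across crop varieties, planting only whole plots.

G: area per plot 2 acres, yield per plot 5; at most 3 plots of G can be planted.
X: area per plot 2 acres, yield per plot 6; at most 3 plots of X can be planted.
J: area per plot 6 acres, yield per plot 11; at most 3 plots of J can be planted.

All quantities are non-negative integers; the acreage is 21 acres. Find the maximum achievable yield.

X has the best ratio (6/2); taking only X gives at most 3×6 = 18 (stopped by the supply cap of 3).
Mixing does better — 1×G, 3×X, and 2×J: area 20 ≤ 21, yield 1·5 + 3·6 + 2·11 = 45.

45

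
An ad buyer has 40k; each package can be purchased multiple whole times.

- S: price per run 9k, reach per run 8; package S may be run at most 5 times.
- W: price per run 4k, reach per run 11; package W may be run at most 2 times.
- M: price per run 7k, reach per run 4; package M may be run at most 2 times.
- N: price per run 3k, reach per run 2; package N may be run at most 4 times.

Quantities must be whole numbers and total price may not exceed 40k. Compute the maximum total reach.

48

2×S, 2×W, and 4×N: price 38 ≤ 40, reach 2·8 + 2·11 + 4·2 = 46.
3×S, 2×W, and 1×N: price 38 ≤ 40, reach 3·8 + 2·11 + 1·2 = 48.
Best is 48.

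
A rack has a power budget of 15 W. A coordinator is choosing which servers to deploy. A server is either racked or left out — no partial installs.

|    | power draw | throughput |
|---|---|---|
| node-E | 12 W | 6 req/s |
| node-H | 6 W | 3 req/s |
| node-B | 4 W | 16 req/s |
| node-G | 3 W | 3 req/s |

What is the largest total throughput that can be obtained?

22

This is a 0-1 knapsack instance.
Allowing fractional choices, the relaxed optimum would be about 23.0, but servers are indivisible.
node-B + node-G: power draw 4 + 3 = 7 ≤ 15, throughput 16 + 3 = 19.
node-H + node-B: power draw 6 + 4 = 10 ≤ 15, throughput 3 + 16 = 19.
node-H + node-B + node-G: power draw 6 + 4 + 3 = 13 ≤ 15, throughput 3 + 16 + 3 = 22.
Best is node-H, node-B, and node-G with total throughput 22.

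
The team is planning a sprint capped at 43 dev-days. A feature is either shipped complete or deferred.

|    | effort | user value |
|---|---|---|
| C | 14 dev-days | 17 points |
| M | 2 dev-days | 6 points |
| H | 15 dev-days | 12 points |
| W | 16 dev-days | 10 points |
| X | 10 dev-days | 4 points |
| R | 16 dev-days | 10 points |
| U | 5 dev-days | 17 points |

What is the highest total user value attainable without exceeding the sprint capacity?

52

Allowing fractional choices, the relaxed optimum would be about 56.4, but features are indivisible.
C + M + W + U: effort 14 + 2 + 16 + 5 = 37 ≤ 43, user value 17 + 6 + 10 + 17 = 50.
C + M + H + U: effort 14 + 2 + 15 + 5 = 36 ≤ 43, user value 17 + 6 + 12 + 17 = 52.
Best is C, M, H, and U with total user value 52.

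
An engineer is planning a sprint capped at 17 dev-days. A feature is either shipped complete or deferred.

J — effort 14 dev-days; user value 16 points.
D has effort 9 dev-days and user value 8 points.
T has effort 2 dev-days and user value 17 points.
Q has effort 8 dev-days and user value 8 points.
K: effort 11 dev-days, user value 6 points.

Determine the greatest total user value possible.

Allowing fractional choices, the relaxed optimum would be about 34.0, but features are indivisible.
T + Q: effort 2 + 8 = 10 ≤ 17, user value 17 + 8 = 25.
J + T: effort 14 + 2 = 16 ≤ 17, user value 16 + 17 = 33.
Best is J and T with total user value 33.

33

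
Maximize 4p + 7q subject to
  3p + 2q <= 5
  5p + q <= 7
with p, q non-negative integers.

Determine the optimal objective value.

The continuous relaxation peaks at (0, 2.5) with value 17.50; rounding to a feasible lattice point costs some objective.
(p,q)=(0,2): 3·0+2·2=4≤5, 5·0+1·2=2≤7, objective 14.
(p,q)=(1,1): 3·1+2·1=5≤5, 5·1+1·1=6≤7, objective 11.
(p,q)=(0,1): 3·0+2·1=2≤5, 5·0+1·1=1≤7, objective 7.
Maximum is 14 at (p,q)=(0,2).

14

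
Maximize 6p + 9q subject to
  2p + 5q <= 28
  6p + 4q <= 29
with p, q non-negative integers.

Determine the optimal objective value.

Relaxing integrality, the LP optimum is 54.00 at (p,q) = (1.5, 5), which is not an integer point.
(p,q)=(1,5): 2·1+5·5=27≤28, 6·1+4·5=26≤29, objective 51.
(p,q)=(2,4): 2·2+5·4=24≤28, 6·2+4·4=28≤29, objective 48.
(p,q)=(0,5): 2·0+5·5=25≤28, 6·0+4·5=20≤29, objective 45.
No feasible integer point exceeds 51.

51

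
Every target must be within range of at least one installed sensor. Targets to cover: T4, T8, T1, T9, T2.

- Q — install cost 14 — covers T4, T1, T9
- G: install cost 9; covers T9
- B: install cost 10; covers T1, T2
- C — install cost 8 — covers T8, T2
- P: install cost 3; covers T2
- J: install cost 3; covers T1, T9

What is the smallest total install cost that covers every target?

This is an integer covering problem.
The greedy cost-per-new-target heuristic would pick J, P, C, and Q for 28, but a cheaper cover exists.
Choose Q and C: together they cover T4, T8, T1, T9, T2 — every target.
Total install cost: 14 + 8 = 22.
No cover costs less than 22.

22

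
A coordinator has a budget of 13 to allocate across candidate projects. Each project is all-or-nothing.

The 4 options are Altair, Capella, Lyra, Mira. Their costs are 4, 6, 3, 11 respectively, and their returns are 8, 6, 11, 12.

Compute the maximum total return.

25

Take Altair, Capella, and Lyra: cost 4 + 6 + 3 = 13 ≤ 13, return 8 + 6 + 11 = 25.
No other feasible combination does better.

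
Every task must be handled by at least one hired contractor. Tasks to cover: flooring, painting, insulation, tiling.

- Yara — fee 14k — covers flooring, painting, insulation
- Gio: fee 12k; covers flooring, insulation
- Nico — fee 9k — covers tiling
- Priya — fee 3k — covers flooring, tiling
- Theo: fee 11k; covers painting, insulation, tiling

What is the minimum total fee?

Choose Priya and Theo: together they cover flooring, painting, insulation, tiling — every task.
Total fee: 3 + 11 = 14.
No cover costs less than 14.

14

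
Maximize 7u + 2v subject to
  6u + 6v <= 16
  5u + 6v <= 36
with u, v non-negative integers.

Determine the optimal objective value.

14

Relaxing integrality, the LP optimum is 18.67 at (u,v) = (2.67, 0), which is not an integer point.
(u,v)=(2,0): 6·2+6·0=12≤16, 5·2+6·0=10≤36, objective 14.
(u,v)=(1,1): 6·1+6·1=12≤16, 5·1+6·1=11≤36, objective 9.
(u,v)=(1,0): 6·1+6·0=6≤16, 5·1+6·0=5≤36, objective 7.
No feasible integer point exceeds 14.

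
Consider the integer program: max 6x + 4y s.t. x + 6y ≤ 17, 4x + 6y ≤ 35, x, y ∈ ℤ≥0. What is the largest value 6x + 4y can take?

(x,y)=(8,0): 1·8+6·0=8≤17, 4·8+6·0=32≤35, objective 48.
(x,y)=(7,1): 1·7+6·1=13≤17, 4·7+6·1=34≤35, objective 46.
(x,y)=(7,0): 1·7+6·0=7≤17, 4·7+6·0=28≤35, objective 42.
No feasible integer point exceeds 48.

48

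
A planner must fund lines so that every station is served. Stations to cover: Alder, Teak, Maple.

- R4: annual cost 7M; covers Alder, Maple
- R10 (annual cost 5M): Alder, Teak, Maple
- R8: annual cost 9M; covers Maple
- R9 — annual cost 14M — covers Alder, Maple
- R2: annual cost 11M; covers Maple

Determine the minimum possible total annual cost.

R10 alone covers Alder, Teak, Maple — every station.
Total annual cost: 5.
No cover costs less than 5.

5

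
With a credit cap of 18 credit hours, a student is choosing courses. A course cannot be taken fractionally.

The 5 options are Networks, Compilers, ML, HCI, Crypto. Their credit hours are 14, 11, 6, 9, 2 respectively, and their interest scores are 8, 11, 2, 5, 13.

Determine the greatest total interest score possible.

24

This is a 0-1 knapsack instance.
Allowing fractional choices, the relaxed optimum would be about 26.9, but courses are indivisible.
ML + HCI + Crypto: credit hours 6 + 9 + 2 = 17 ≤ 18, interest score 2 + 5 + 13 = 20.
Compilers + Crypto: credit hours 11 + 2 = 13 ≤ 18, interest score 11 + 13 = 24.
Networks + Crypto: credit hours 14 + 2 = 16 ≤ 18, interest score 8 + 13 = 21.
Best is Compilers and Crypto with total interest score 24.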